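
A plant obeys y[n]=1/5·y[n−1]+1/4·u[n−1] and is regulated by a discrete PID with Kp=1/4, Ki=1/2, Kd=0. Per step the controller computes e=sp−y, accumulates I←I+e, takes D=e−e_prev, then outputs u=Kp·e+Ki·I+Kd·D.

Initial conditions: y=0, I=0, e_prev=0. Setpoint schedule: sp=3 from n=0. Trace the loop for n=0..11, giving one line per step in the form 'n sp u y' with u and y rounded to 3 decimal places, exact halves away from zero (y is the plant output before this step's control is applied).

0 3 2.250 0.000
1 3 3.328 0.563
2 3 4.260 0.945
3 3 5.056 1.254
4 3 5.733 1.515
5 3 6.310 1.736
6 3 6.800 1.925
7 3 7.218 2.085
8 3 7.573 2.221
9 3 7.875 2.338
10 3 8.132 2.436
11 3 8.351 2.520

(exact arithmetic carried between steps; '≈' marks a value shown rounded to 6 d.p. or computed from one; I and e_prev carry over from the previous line; the table rounds u and y to 3 d.p., halves away from zero)
n=0: y=0, sp=3, e=sp−y=3; I=3, D=e−e_prev=3; u=1/4·3+1/2·3+0·3=2.25; next y=1/5·0+1/4·2.25=0.5625
n=1: y=0.5625, sp=3, e=sp−y=2.4375; I=5.4375, D=e−e_prev=-0.5625; u=1/4·2.4375+1/2·5.4375+0·(-0.5625)=3.328125; next y=1/5·0.5625+1/4·3.328125≈0.944531
n=2: y≈0.944531, sp=3, e=sp−y≈2.055469; I≈7.492969, D=e−e_prev≈-0.382031; u=1/4·2.055469+1/2·7.492969+0·(-0.382031)≈4.260352; next y=1/5·0.944531+1/4·4.260352≈1.253994
n=3: y≈1.253994, sp=3, e=sp−y≈1.746006; I≈9.238975, D=e−e_prev≈-0.309463; u=1/4·1.746006+1/2·9.238975+0·(-0.309463)≈5.055989; next y=1/5·1.253994+1/4·5.055989≈1.514796
n=4: y≈1.514796, sp=3, e=sp−y≈1.485204; I≈10.724179, D=e−e_prev≈-0.260802; u=1/4·1.485204+1/2·10.724179+0·(-0.260802)≈5.733390; next y=1/5·1.514796+1/4·5.733390≈1.736307
n=5: y≈1.736307, sp=3, e=sp−y≈1.263693; I≈11.987872, D=e−e_prev≈-0.221511; u=1/4·1.263693+1/2·11.987872+0·(-0.221511)≈6.309859; next y=1/5·1.736307+1/4·6.309859≈1.924726
n=6: y≈1.924726, sp=3, e=sp−y≈1.075274; I≈13.063146, D=e−e_prev≈-0.188419; u=1/4·1.075274+1/2·13.063146+0·(-0.188419)≈6.800391; next y=1/5·1.924726+1/4·6.800391≈2.085043
n=7: y≈2.085043, sp=3, e=sp−y≈0.914957; I≈13.978103, D=e−e_prev≈-0.160317; u=1/4·0.914957+1/2·13.978103+0·(-0.160317)≈7.217791; next y=1/5·2.085043+1/4·7.217791≈2.221456
n=8: y≈2.221456, sp=3, e=sp−y≈0.778544; I≈14.756646, D=e−e_prev≈-0.136413; u=1/4·0.778544+1/2·14.756646+0·(-0.136413)≈7.572959; next y=1/5·2.221456+1/4·7.572959≈2.337531
n=9: y≈2.337531, sp=3, e=sp−y≈0.662469; I≈15.419115, D=e−e_prev≈-0.116075; u=1/4·0.662469+1/2·15.419115+0·(-0.116075)≈7.875175; next y=1/5·2.337531+1/4·7.875175≈2.436300
n=10: y≈2.436300, sp=3, e=sp−y≈0.563700; I≈15.982815, D=e−e_prev≈-0.098769; u=1/4·0.563700+1/2·15.982815+0·(-0.098769)≈8.132333; next y=1/5·2.436300+1/4·8.132333≈2.520343
n=11: y≈2.520343, sp=3, e=sp−y≈0.479657; I≈16.462472, D=e−e_prev≈-0.084043; u=1/4·0.479657+1/2·16.462472+0·(-0.084043)≈8.351150; next y=1/5·2.520343+1/4·8.351150≈2.591856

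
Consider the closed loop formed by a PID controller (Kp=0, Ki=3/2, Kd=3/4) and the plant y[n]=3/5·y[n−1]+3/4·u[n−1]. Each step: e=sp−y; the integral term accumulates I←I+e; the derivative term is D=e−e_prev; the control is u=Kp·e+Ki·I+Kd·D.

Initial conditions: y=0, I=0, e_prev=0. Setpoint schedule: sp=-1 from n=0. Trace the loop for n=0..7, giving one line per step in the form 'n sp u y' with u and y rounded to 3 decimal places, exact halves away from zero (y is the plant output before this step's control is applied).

0 -1 -2.250 0.000
1 -1 0.797 -1.688
2 -1 -2.301 -0.415
3 -1 1.285 -1.975
4 -1 -2.369 -0.221
5 -1 1.576 -1.909
6 -1 -2.705 0.037
7 -1 1.797 -2.006

(exact arithmetic carried between steps; '≈' marks a value shown rounded to 6 d.p. or computed from one; I and e_prev carry over from the previous line; the table rounds u and y to 3 d.p., halves away from zero)
n=0: y=0, sp=-1, e=sp−y=-1; I=-1, D=e−e_prev=-1; u=0·(-1)+3/2·(-1)+3/4·(-1)=-2.25; next y=3/5·0+3/4·(-2.25)=-1.6875
n=1: y=-1.6875, sp=-1, e=sp−y=0.6875; I=-0.3125, D=e−e_prev=1.6875; u=0·0.6875+3/2·(-0.3125)+3/4·1.6875=0.796875; next y=3/5·(-1.6875)+3/4·0.796875≈-0.414844
n=2: y≈-0.414844, sp=-1, e=sp−y≈-0.585156; I≈-0.897656, D=e−e_prev≈-1.272656; u=0·(-0.585156)+3/2·(-0.897656)+3/4·(-1.272656)≈-2.300977; next y=3/5·(-0.414844)+3/4·(-2.300977)≈-1.974639
n=3: y≈-1.974639, sp=-1, e=sp−y≈0.974639; I≈0.076982, D=e−e_prev≈1.559795; u=0·0.974639+3/2·0.076982+3/4·1.559795≈1.285320; next y=3/5·(-1.974639)+3/4·1.285320≈-0.220793
n=4: y≈-0.220793, sp=-1, e=sp−y≈-0.779207; I≈-0.702224, D=e−e_prev≈-1.753845; u=0·(-0.779207)+3/2·(-0.702224)+3/4·(-1.753845)≈-2.368720; next y=3/5·(-0.220793)+3/4·(-2.368720)≈-1.909016
n=5: y≈-1.909016, sp=-1, e=sp−y≈0.909016; I≈0.206792, D=e−e_prev≈1.688223; u=0·0.909016+3/2·0.206792+3/4·1.688223≈1.576355; next y=3/5·(-1.909016)+3/4·1.576355≈0.036857
n=6: y≈0.036857, sp=-1, e=sp−y≈-1.036857; I≈-0.830065, D=e−e_prev≈-1.945873; u=0·(-1.036857)+3/2·(-0.830065)+3/4·(-1.945873)≈-2.704502; next y=3/5·0.036857+3/4·(-2.704502)≈-2.006262
n=7: y≈-2.006262, sp=-1, e=sp−y≈1.006262; I≈0.176198, D=e−e_prev≈2.043119; u=0·1.006262+3/2·0.176198+3/4·2.043119≈1.796636; next y=3/5·(-2.006262)+3/4·1.796636≈0.143719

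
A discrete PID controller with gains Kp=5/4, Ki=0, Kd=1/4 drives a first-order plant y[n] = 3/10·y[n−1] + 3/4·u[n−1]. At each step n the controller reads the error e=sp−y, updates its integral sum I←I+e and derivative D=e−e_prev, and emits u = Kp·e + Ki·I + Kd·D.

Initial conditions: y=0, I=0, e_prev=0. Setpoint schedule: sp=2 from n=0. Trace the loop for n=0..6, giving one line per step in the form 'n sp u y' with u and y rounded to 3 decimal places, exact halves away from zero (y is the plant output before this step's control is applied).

0 2 3.000 0.000
1 2 -0.875 2.250
2 2 3.034 0.019
3 2 -0.917 2.281
4 2 3.076 -0.004
5 2 -0.960 2.306
6 2 3.118 -0.028

(exact arithmetic carried between steps; '≈' marks a value shown rounded to 6 d.p. or computed from one; I and e_prev carry over from the previous line; the table rounds u and y to 3 d.p., halves away from zero)
n=0: y=0, sp=2, e=sp−y=2; I=2, D=e−e_prev=2; u=5/4·2+0·2+1/4·2=3; next y=3/10·0+3/4·3=2.25
n=1: y=2.25, sp=2, e=sp−y=-0.25; I=1.75, D=e−e_prev=-2.25; u=5/4·(-0.25)+0·1.75+1/4·(-2.25)=-0.875; next y=3/10·2.25+3/4·(-0.875)=0.01875
n=2: y=0.01875, sp=2, e=sp−y=1.98125; I=3.73125, D=e−e_prev=2.23125; u=5/4·1.98125+0·3.73125+1/4·2.23125=3.034375; next y=3/10·0.01875+3/4·3.034375≈2.281406
n=3: y≈2.281406, sp=2, e=sp−y≈-0.281406; I≈3.449844, D=e−e_prev≈-2.262656; u=5/4·(-0.281406)+0·3.449844+1/4·(-2.262656)≈-0.917422; next y=3/10·2.281406+3/4·(-0.917422)≈-0.003645
n=4: y≈-0.003645, sp=2, e=sp−y≈2.003645; I≈5.453488, D=e−e_prev≈2.285051; u=5/4·2.003645+0·5.453488+1/4·2.285051≈3.075818; next y=3/10·(-0.003645)+3/4·3.075818≈2.305770
n=5: y≈2.305770, sp=2, e=sp−y≈-0.305770; I≈5.147718, D=e−e_prev≈-2.309415; u=5/4·(-0.305770)+0·5.147718+1/4·(-2.309415)≈-0.959567; next y=3/10·2.305770+3/4·(-0.959567)≈-0.027944
n=6: y≈-0.027944, sp=2, e=sp−y≈2.027944; I≈7.175662, D=e−e_prev≈2.333714; u=5/4·2.027944+0·7.175662+1/4·2.333714≈3.118359; next y=3/10·(-0.027944)+3/4·3.118359≈2.330386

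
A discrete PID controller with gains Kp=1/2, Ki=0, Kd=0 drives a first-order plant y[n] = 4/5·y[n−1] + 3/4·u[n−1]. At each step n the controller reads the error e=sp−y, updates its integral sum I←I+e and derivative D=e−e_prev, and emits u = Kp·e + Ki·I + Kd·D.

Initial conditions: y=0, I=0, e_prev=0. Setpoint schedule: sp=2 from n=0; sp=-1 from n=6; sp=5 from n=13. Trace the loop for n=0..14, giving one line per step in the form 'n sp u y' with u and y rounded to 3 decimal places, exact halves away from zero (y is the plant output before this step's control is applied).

(exact arithmetic carried between steps; '≈' marks a value shown rounded to 6 d.p. or computed from one; I and e_prev carry over from the previous line; the table rounds u and y to 3 d.p., halves away from zero)
n=0: y=0, sp=2, e=sp−y=2; I=2, D=e−e_prev=2; u=1/2·2+0·2+0·2=1; next y=4/5·0+3/4·1=0.75
n=1: y=0.75, sp=2, e=sp−y=1.25; I=3.25, D=e−e_prev=-0.75; u=1/2·1.25+0·3.25+0·(-0.75)=0.625; next y=4/5·0.75+3/4·0.625=1.06875
n=2: y=1.06875, sp=2, e=sp−y=0.93125; I=4.18125, D=e−e_prev=-0.31875; u=1/2·0.93125+0·4.18125+0·(-0.31875)=0.465625; next y=4/5·1.06875+3/4·0.465625≈1.204219
n=3: y≈1.204219, sp=2, e=sp−y≈0.795781; I≈4.977031, D=e−e_prev≈-0.135469; u=1/2·0.795781+0·4.977031+0·(-0.135469)≈0.397891; next y=4/5·1.204219+3/4·0.397891≈1.261793
n=4: y≈1.261793, sp=2, e=sp−y≈0.738207; I≈5.715238, D=e−e_prev≈-0.057574; u=1/2·0.738207+0·5.715238+0·(-0.057574)≈0.369104; next y=4/5·1.261793+3/4·0.369104≈1.286262
n=5: y≈1.286262, sp=2, e=sp−y≈0.713738; I≈6.428976, D=e−e_prev≈-0.024469; u=1/2·0.713738+0·6.428976+0·(-0.024469)≈0.356869; next y=4/5·1.286262+3/4·0.356869≈1.296661
n=6: y≈1.296661, sp=-1, e=sp−y≈-2.296661; I≈4.132315, D=e−e_prev≈-3.010399; u=1/2·(-2.296661)+0·4.132315+0·(-3.010399)≈-1.148331; next y=4/5·1.296661+3/4·(-1.148331)≈0.176081
n=7: y≈0.176081, sp=-1, e=sp−y≈-1.176081; I≈2.956234, D=e−e_prev≈1.120580; u=1/2·(-1.176081)+0·2.956234+0·1.120580≈-0.588041; next y=4/5·0.176081+3/4·(-0.588041)≈-0.300166
n=8: y≈-0.300166, sp=-1, e=sp−y≈-0.699834; I≈2.256399, D=e−e_prev≈0.476247; u=1/2·(-0.699834)+0·2.256399+0·0.476247≈-0.349917; next y=4/5·(-0.300166)+3/4·(-0.349917)≈-0.502570
n=9: y≈-0.502570, sp=-1, e=sp−y≈-0.497430; I≈1.758970, D=e−e_prev≈0.202405; u=1/2·(-0.497430)+0·1.758970+0·0.202405≈-0.248715; next y=4/5·(-0.502570)+3/4·(-0.248715)≈-0.588592
n=10: y≈-0.588592, sp=-1, e=sp−y≈-0.411408; I≈1.347562, D=e−e_prev≈0.086022; u=1/2·(-0.411408)+0·1.347562+0·0.086022≈-0.205704; next y=4/5·(-0.588592)+3/4·(-0.205704)≈-0.625152
n=11: y≈-0.625152, sp=-1, e=sp−y≈-0.374848; I≈0.972714, D=e−e_prev≈0.036559; u=1/2·(-0.374848)+0·0.972714+0·0.036559≈-0.187424; next y=4/5·(-0.625152)+3/4·(-0.187424)≈-0.640690
n=12: y≈-0.640690, sp=-1, e=sp−y≈-0.359310; I≈0.613403, D=e−e_prev≈0.015538; u=1/2·(-0.359310)+0·0.613403+0·0.015538≈-0.179655; next y=4/5·(-0.640690)+3/4·(-0.179655)≈-0.647293
n=13: y≈-0.647293, sp=5, e=sp−y≈5.647293; I≈6.260696, D=e−e_prev≈6.006604; u=1/2·5.647293+0·6.260696+0·6.006604≈2.823647; next y=4/5·(-0.647293)+3/4·2.823647≈1.599900
n=14: y≈1.599900, sp=5, e=sp−y≈3.400100; I≈9.660796, D=e−e_prev≈-2.247193; u=1/2·3.400100+0·9.660796+0·(-2.247193)≈1.700050; next y=4/5·1.599900+3/4·1.700050≈2.554958

0 2 1.000 0.000
1 2 0.625 0.750
2 2 0.466 1.069
3 2 0.398 1.204
4 2 0.369 1.262
5 2 0.357 1.286
6 -1 -1.148 1.297
7 -1 -0.588 0.176
8 -1 -0.350 -0.300
9 -1 -0.249 -0.503
10 -1 -0.206 -0.589
11 -1 -0.187 -0.625
12 -1 -0.180 -0.641
13 5 2.824 -0.647
14 5 1.700 1.600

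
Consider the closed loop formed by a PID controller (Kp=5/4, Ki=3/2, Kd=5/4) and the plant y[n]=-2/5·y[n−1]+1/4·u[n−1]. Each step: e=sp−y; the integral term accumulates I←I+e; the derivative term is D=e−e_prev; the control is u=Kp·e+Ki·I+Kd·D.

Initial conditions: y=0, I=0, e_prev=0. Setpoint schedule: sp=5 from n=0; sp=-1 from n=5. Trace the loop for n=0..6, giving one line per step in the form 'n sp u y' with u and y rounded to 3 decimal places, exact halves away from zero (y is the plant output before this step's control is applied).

(exact arithmetic carried between steps; '≈' marks a value shown rounded to 6 d.p. or computed from one; I and e_prev carry over from the previous line; the table rounds u and y to 3 d.p., halves away from zero)
n=0: y=0, sp=5, e=sp−y=5; I=5, D=e−e_prev=5; u=5/4·5+3/2·5+5/4·5=20; next y=-2/5·0+1/4·20=5
n=1: y=5, sp=5, e=sp−y=0; I=5, D=e−e_prev=-5; u=5/4·0+3/2·5+5/4·(-5)=1.25; next y=-2/5·5+1/4·1.25=-1.6875
n=2: y=-1.6875, sp=5, e=sp−y=6.6875; I=11.6875, D=e−e_prev=6.6875; u=5/4·6.6875+3/2·11.6875+5/4·6.6875=34.25; next y=-2/5·(-1.6875)+1/4·34.25=9.2375
n=3: y=9.2375, sp=5, e=sp−y=-4.2375; I=7.45, D=e−e_prev=-10.925; u=5/4·(-4.2375)+3/2·7.45+5/4·(-10.925)=-7.778125; next y=-2/5·9.2375+1/4·(-7.778125)≈-5.639531
n=4: y≈-5.639531, sp=5, e=sp−y≈10.639531; I≈18.089531, D=e−e_prev≈14.877031; u=5/4·10.639531+3/2·18.089531+5/4·14.877031≈59.03; next y=-2/5·(-5.639531)+1/4·59.03≈17.013313
n=5: y≈17.013313, sp=-1, e=sp−y≈-18.013313; I≈0.076219, D=e−e_prev≈-28.652844; u=5/4·(-18.013313)+3/2·0.076219+5/4·(-28.652844)≈-58.218367; next y=-2/5·17.013313+1/4·(-58.218367)≈-21.359917
n=6: y≈-21.359917, sp=-1, e=sp−y≈20.359917; I≈20.436136, D=e−e_prev≈38.373229; u=5/4·20.359917+3/2·20.436136+5/4·38.373229≈104.070636; next y=-2/5·(-21.359917)+1/4·104.070636≈34.561626

0 5 20.000 0.000
1 5 1.250 5.000
2 5 34.250 -1.688
3 5 -7.778 9.238
4 5 59.030 -5.640
5 -1 -58.218 17.013
6 -1 104.071 -21.360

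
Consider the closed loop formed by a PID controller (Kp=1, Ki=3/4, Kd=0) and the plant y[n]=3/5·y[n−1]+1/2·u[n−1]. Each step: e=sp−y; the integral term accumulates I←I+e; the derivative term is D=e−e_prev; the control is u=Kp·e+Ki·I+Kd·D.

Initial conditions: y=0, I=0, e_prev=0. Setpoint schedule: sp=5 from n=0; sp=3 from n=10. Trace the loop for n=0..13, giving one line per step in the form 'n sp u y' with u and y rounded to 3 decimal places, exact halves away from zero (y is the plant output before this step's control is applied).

0 5 8.750 0.000
1 5 4.844 4.375
2 5 4.137 5.047
3 5 4.015 5.096
4 5 3.997 5.065
5 5 3.996 5.038
6 5 3.998 5.021
7 5 3.999 5.011
8 5 3.999 5.006
9 5 4.000 5.003
10 3 0.500 5.002
11 3 2.062 3.251
12 3 2.345 2.982
13 3 2.394 2.962

(exact arithmetic carried between steps; '≈' marks a value shown rounded to 6 d.p. or computed from one; I and e_prev carry over from the previous line; the table rounds u and y to 3 d.p., halves away from zero)
n=0: y=0, sp=5, e=sp−y=5; I=5, D=e−e_prev=5; u=1·5+3/4·5+0·5=8.75; next y=3/5·0+1/2·8.75=4.375
n=1: y=4.375, sp=5, e=sp−y=0.625; I=5.625, D=e−e_prev=-4.375; u=1·0.625+3/4·5.625+0·(-4.375)=4.84375; next y=3/5·4.375+1/2·4.84375=5.046875
n=2: y=5.046875, sp=5, e=sp−y=-0.046875; I=5.578125, D=e−e_prev=-0.671875; u=1·(-0.046875)+3/4·5.578125+0·(-0.671875)≈4.136719; next y=3/5·5.046875+1/2·4.136719≈5.096484
n=3: y≈5.096484, sp=5, e=sp−y≈-0.096484; I≈5.481641, D=e−e_prev≈-0.049609; u=1·(-0.096484)+3/4·5.481641+0·(-0.049609)≈4.014746; next y=3/5·5.096484+1/2·4.014746≈5.065264
n=4: y≈5.065264, sp=5, e=sp−y≈-0.065264; I≈5.416377, D=e−e_prev≈0.031221; u=1·(-0.065264)+3/4·5.416377+0·0.031221≈3.997019; next y=3/5·5.065264+1/2·3.997019≈5.037668
n=5: y≈5.037668, sp=5, e=sp−y≈-0.037668; I≈5.378709, D=e−e_prev≈0.027596; u=1·(-0.037668)+3/4·5.378709+0·0.027596≈3.996364; next y=3/5·5.037668+1/2·3.996364≈5.020783
n=6: y≈5.020783, sp=5, e=sp−y≈-0.020783; I≈5.357926, D=e−e_prev≈0.016885; u=1·(-0.020783)+3/4·5.357926+0·0.016885≈3.997662; next y=3/5·5.020783+1/2·3.997662≈5.011301
n=7: y≈5.011301, sp=5, e=sp−y≈-0.011301; I≈5.346626, D=e−e_prev≈0.009482; u=1·(-0.011301)+3/4·5.346626+0·0.009482≈3.998669; next y=3/5·5.011301+1/2·3.998669≈5.006115
n=8: y≈5.006115, sp=5, e=sp−y≈-0.006115; I≈5.340511, D=e−e_prev≈0.005186; u=1·(-0.006115)+3/4·5.340511+0·0.005186≈3.999269; next y=3/5·5.006115+1/2·3.999269≈5.003303
n=9: y≈5.003303, sp=5, e=sp−y≈-0.003303; I≈5.337208, D=e−e_prev≈0.002812; u=1·(-0.003303)+3/4·5.337208+0·0.002812≈3.999603; next y=3/5·5.003303+1/2·3.999603≈5.001783
n=10: y≈5.001783, sp=3, e=sp−y≈-2.001783; I≈3.335425, D=e−e_prev≈-1.998480; u=1·(-2.001783)+3/4·3.335425+0·(-1.998480)≈0.499785; next y=3/5·5.001783+1/2·0.499785≈3.250963
n=11: y≈3.250963, sp=3, e=sp−y≈-0.250963; I≈3.084462, D=e−e_prev≈1.750821; u=1·(-0.250963)+3/4·3.084462+0·1.750821≈2.062384; next y=3/5·3.250963+1/2·2.062384≈2.981770
n=12: y≈2.981770, sp=3, e=sp−y≈0.018230; I≈3.102693, D=e−e_prev≈0.269193; u=1·0.018230+3/4·3.102693+0·0.269193≈2.345250; next y=3/5·2.981770+1/2·2.345250≈2.961687
n=13: y≈2.961687, sp=3, e=sp−y≈0.038313; I≈3.141006, D=e−e_prev≈0.020083; u=1·0.038313+3/4·3.141006+0·0.020083≈2.394068; next y=3/5·2.961687+1/2·2.394068≈2.974046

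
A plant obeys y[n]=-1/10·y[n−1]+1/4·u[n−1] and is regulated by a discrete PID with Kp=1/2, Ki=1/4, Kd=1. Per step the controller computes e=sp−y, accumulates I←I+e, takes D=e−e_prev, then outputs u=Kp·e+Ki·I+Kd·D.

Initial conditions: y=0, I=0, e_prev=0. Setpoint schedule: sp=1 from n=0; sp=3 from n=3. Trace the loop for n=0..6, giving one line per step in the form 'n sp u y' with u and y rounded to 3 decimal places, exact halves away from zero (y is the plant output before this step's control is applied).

0 1 1.750 0.000
1 1 0.234 0.438
2 1 1.552 0.015
3 3 4.225 0.387
4 3 2.146 1.018
5 3 4.293 0.435
6 3 3.310 1.030

(exact arithmetic carried between steps; '≈' marks a value shown rounded to 6 d.p. or computed from one; I and e_prev carry over from the previous line; the table rounds u and y to 3 d.p., halves away from zero)
n=0: y=0, sp=1, e=sp−y=1; I=1, D=e−e_prev=1; u=1/2·1+1/4·1+1·1=1.75; next y=-1/10·0+1/4·1.75=0.4375
n=1: y=0.4375, sp=1, e=sp−y=0.5625; I=1.5625, D=e−e_prev=-0.4375; u=1/2·0.5625+1/4·1.5625+1·(-0.4375)=0.234375; next y=-1/10·0.4375+1/4·0.234375≈0.014844
n=2: y≈0.014844, sp=1, e=sp−y≈0.985156; I≈2.547656, D=e−e_prev≈0.422656; u=1/2·0.985156+1/4·2.547656+1·0.422656≈1.552148; next y=-1/10·0.014844+1/4·1.552148≈0.386553
n=3: y≈0.386553, sp=3, e=sp−y≈2.613447; I≈5.161104, D=e−e_prev≈1.628291; u=1/2·2.613447+1/4·5.161104+1·1.628291≈4.225291; next y=-1/10·0.386553+1/4·4.225291≈1.017667
n=4: y≈1.017667, sp=3, e=sp−y≈1.982333; I≈7.143436, D=e−e_prev≈-0.631115; u=1/2·1.982333+1/4·7.143436+1·(-0.631115)≈2.145911; next y=-1/10·1.017667+1/4·2.145911≈0.434711
n=5: y≈0.434711, sp=3, e=sp−y≈2.565289; I≈9.708725, D=e−e_prev≈0.582956; u=1/2·2.565289+1/4·9.708725+1·0.582956≈4.292782; next y=-1/10·0.434711+1/4·4.292782≈1.029724
n=6: y≈1.029724, sp=3, e=sp−y≈1.970276; I≈11.679001, D=e−e_prev≈-0.595014; u=1/2·1.970276+1/4·11.679001+1·(-0.595014)≈3.309874; next y=-1/10·1.029724+1/4·3.309874≈0.724496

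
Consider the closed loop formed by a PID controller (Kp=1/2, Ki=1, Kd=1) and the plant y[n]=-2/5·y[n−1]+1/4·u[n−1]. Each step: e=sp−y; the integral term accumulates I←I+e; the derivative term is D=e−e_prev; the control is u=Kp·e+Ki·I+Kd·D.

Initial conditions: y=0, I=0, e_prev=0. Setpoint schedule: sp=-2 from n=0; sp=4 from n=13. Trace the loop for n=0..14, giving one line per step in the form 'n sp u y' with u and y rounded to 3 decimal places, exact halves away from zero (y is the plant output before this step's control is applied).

0 -2 -5.000 0.000
1 -2 -1.875 -1.250
2 -2 -7.078 0.031
3 -2 -3.295 -1.782
4 -2 -9.504 -0.111
5 -2 -4.170 -2.332
6 -2 -11.614 -0.110
7 -2 -4.408 -2.859
8 -2 -13.551 0.042
9 -2 -4.076 -3.404
10 -2 -15.486 0.343
11 -2 -3.203 -4.009
12 -2 -17.574 0.803
13 4 13.228 -4.715
14 4 -14.343 5.193

(exact arithmetic carried between steps; '≈' marks a value shown rounded to 6 d.p. or computed from one; I and e_prev carry over from the previous line; the table rounds u and y to 3 d.p., halves away from zero)
n=0: y=0, sp=-2, e=sp−y=-2; I=-2, D=e−e_prev=-2; u=1/2·(-2)+1·(-2)+1·(-2)=-5; next y=-2/5·0+1/4·(-5)=-1.25
n=1: y=-1.25, sp=-2, e=sp−y=-0.75; I=-2.75, D=e−e_prev=1.25; u=1/2·(-0.75)+1·(-2.75)+1·1.25=-1.875; next y=-2/5·(-1.25)+1/4·(-1.875)=0.03125
n=2: y=0.03125, sp=-2, e=sp−y=-2.03125; I=-4.78125, D=e−e_prev=-1.28125; u=1/2·(-2.03125)+1·(-4.78125)+1·(-1.28125)=-7.078125; next y=-2/5·0.03125+1/4·(-7.078125)≈-1.782031
n=3: y≈-1.782031, sp=-2, e=sp−y≈-0.217969; I≈-4.999219, D=e−e_prev≈1.813281; u=1/2·(-0.217969)+1·(-4.999219)+1·1.813281≈-3.294922; next y=-2/5·(-1.782031)+1/4·(-3.294922)≈-0.110918
n=4: y≈-0.110918, sp=-2, e=sp−y≈-1.889082; I≈-6.888301, D=e−e_prev≈-1.671113; u=1/2·(-1.889082)+1·(-6.888301)+1·(-1.671113)≈-9.503955; next y=-2/5·(-0.110918)+1/4·(-9.503955)≈-2.331622
n=5: y≈-2.331622, sp=-2, e=sp−y≈0.331622; I≈-6.556679, D=e−e_prev≈2.220704; u=1/2·0.331622+1·(-6.556679)+1·2.220704≈-4.170165; next y=-2/5·(-2.331622)+1/4·(-4.170165)≈-0.109893
n=6: y≈-0.109893, sp=-2, e=sp−y≈-1.890107; I≈-8.446787, D=e−e_prev≈-2.221729; u=1/2·(-1.890107)+1·(-8.446787)+1·(-2.221729)≈-11.613569; next y=-2/5·(-0.109893)+1/4·(-11.613569)≈-2.859435
n=7: y≈-2.859435, sp=-2, e=sp−y≈0.859435; I≈-7.587351, D=e−e_prev≈2.749543; u=1/2·0.859435+1·(-7.587351)+1·2.749543≈-4.408091; next y=-2/5·(-2.859435)+1/4·(-4.408091)≈0.041751
n=8: y≈0.041751, sp=-2, e=sp−y≈-2.041751; I≈-9.629103, D=e−e_prev≈-2.901187; u=1/2·(-2.041751)+1·(-9.629103)+1·(-2.901187)≈-13.551165; next y=-2/5·0.041751+1/4·(-13.551165)≈-3.404492
n=9: y≈-3.404492, sp=-2, e=sp−y≈1.404492; I≈-8.224611, D=e−e_prev≈3.446243; u=1/2·1.404492+1·(-8.224611)+1·3.446243≈-4.076122; next y=-2/5·(-3.404492)+1/4·(-4.076122)≈0.342766
n=10: y≈0.342766, sp=-2, e=sp−y≈-2.342766; I≈-10.567377, D=e−e_prev≈-3.747258; u=1/2·(-2.342766)+1·(-10.567377)+1·(-3.747258)≈-15.486018; next y=-2/5·0.342766+1/4·(-15.486018)≈-4.008611
n=11: y≈-4.008611, sp=-2, e=sp−y≈2.008611; I≈-8.558766, D=e−e_prev≈4.351377; u=1/2·2.008611+1·(-8.558766)+1·4.351377≈-3.203083; next y=-2/5·(-4.008611)+1/4·(-3.203083)≈0.802674
n=12: y≈0.802674, sp=-2, e=sp−y≈-2.802674; I≈-11.361440, D=e−e_prev≈-4.811285; u=1/2·(-2.802674)+1·(-11.361440)+1·(-4.811285)≈-17.574061; next y=-2/5·0.802674+1/4·(-17.574061)≈-4.714585
n=13: y≈-4.714585, sp=4, e=sp−y≈8.714585; I≈-2.646855, D=e−e_prev≈11.517259; u=1/2·8.714585+1·(-2.646855)+1·11.517259≈13.227696; next y=-2/5·(-4.714585)+1/4·13.227696≈5.192758
n=14: y≈5.192758, sp=4, e=sp−y≈-1.192758; I≈-3.839613, D=e−e_prev≈-9.907343; u=1/2·(-1.192758)+1·(-3.839613)+1·(-9.907343)≈-14.343335; next y=-2/5·5.192758+1/4·(-14.343335)≈-5.662937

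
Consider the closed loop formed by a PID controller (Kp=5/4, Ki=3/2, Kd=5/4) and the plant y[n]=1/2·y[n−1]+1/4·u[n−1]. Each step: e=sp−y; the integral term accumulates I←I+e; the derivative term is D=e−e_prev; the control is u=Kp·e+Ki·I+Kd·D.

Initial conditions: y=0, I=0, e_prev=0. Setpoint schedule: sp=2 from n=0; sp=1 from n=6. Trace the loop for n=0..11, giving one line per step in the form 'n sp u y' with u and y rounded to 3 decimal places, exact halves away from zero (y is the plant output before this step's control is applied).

0 2 8.000 0.000
1 2 0.500 2.000
2 2 6.500 1.125
3 2 2.469 2.188
4 2 5.422 1.711
5 2 3.260 2.211
6 1 0.730 1.920
7 1 3.347 1.143
8 1 1.099 1.408
9 1 2.536 0.979
10 1 1.453 1.123
11 1 2.242 0.925

(exact arithmetic carried between steps; '≈' marks a value shown rounded to 6 d.p. or computed from one; I and e_prev carry over from the previous line; the table rounds u and y to 3 d.p., halves away from zero)
n=0: y=0, sp=2, e=sp−y=2; I=2, D=e−e_prev=2; u=5/4·2+3/2·2+5/4·2=8; next y=1/2·0+1/4·8=2
n=1: y=2, sp=2, e=sp−y=0; I=2, D=e−e_prev=-2; u=5/4·0+3/2·2+5/4·(-2)=0.5; next y=1/2·2+1/4·0.5=1.125
n=2: y=1.125, sp=2, e=sp−y=0.875; I=2.875, D=e−e_prev=0.875; u=5/4·0.875+3/2·2.875+5/4·0.875=6.5; next y=1/2·1.125+1/4·6.5=2.1875
n=3: y=2.1875, sp=2, e=sp−y=-0.1875; I=2.6875, D=e−e_prev=-1.0625; u=5/4·(-0.1875)+3/2·2.6875+5/4·(-1.0625)=2.46875; next y=1/2·2.1875+1/4·2.46875≈1.710938
n=4: y≈1.710938, sp=2, e=sp−y≈0.289063; I≈2.976563, D=e−e_prev≈0.476563; u=5/4·0.289063+3/2·2.976563+5/4·0.476563≈5.421875; next y=1/2·1.710938+1/4·5.421875≈2.210938
n=5: y≈2.210938, sp=2, e=sp−y≈-0.210938; I≈2.765625, D=e−e_prev≈-0.5; u=5/4·(-0.210938)+3/2·2.765625+5/4·(-0.5)≈3.259766; next y=1/2·2.210938+1/4·3.259766≈1.920410
n=6: y≈1.920410, sp=1, e=sp−y≈-0.920410; I≈1.845215, D=e−e_prev≈-0.709473; u=5/4·(-0.920410)+3/2·1.845215+5/4·(-0.709473)≈0.730469; next y=1/2·1.920410+1/4·0.730469≈1.142822
n=7: y≈1.142822, sp=1, e=sp−y≈-0.142822; I≈1.702393, D=e−e_prev≈0.777588; u=5/4·(-0.142822)+3/2·1.702393+5/4·0.777588≈3.347046; next y=1/2·1.142822+1/4·3.347046≈1.408173
n=8: y≈1.408173, sp=1, e=sp−y≈-0.408173; I≈1.294220, D=e−e_prev≈-0.265350; u=5/4·(-0.408173)+3/2·1.294220+5/4·(-0.265350)≈1.099426; next y=1/2·1.408173+1/4·1.099426≈0.978943
n=9: y≈0.978943, sp=1, e=sp−y≈0.021057; I≈1.315277, D=e−e_prev≈0.429230; u=5/4·0.021057+3/2·1.315277+5/4·0.429230≈2.535774; next y=1/2·0.978943+1/4·2.535774≈1.123415
n=10: y≈1.123415, sp=1, e=sp−y≈-0.123415; I≈1.191862, D=e−e_prev≈-0.144472; u=5/4·(-0.123415)+3/2·1.191862+5/4·(-0.144472)≈1.452934; next y=1/2·1.123415+1/4·1.452934≈0.924941
n=11: y≈0.924941, sp=1, e=sp−y≈0.075059; I≈1.266921, D=e−e_prev≈0.198474; u=5/4·0.075059+3/2·1.266921+5/4·0.198474≈2.242298; next y=1/2·0.924941+1/4·2.242298≈1.023045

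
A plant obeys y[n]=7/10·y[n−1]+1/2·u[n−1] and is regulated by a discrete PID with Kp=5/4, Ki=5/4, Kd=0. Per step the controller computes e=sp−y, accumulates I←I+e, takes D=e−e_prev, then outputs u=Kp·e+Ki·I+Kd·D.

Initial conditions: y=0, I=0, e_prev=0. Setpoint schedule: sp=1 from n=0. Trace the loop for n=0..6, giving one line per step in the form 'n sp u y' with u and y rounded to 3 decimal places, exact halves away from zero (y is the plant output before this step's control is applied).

0 1 2.500 0.000
1 1 0.625 1.250
2 1 0.469 1.188
3 1 0.539 1.066
4 1 0.582 1.015
5 1 0.597 1.002
6 1 0.600 1.000

(exact arithmetic carried between steps; '≈' marks a value shown rounded to 6 d.p. or computed from one; I and e_prev carry over from the previous line; the table rounds u and y to 3 d.p., halves away from zero)
n=0: y=0, sp=1, e=sp−y=1; I=1, D=e−e_prev=1; u=5/4·1+5/4·1+0·1=2.5; next y=7/10·0+1/2·2.5=1.25
n=1: y=1.25, sp=1, e=sp−y=-0.25; I=0.75, D=e−e_prev=-1.25; u=5/4·(-0.25)+5/4·0.75+0·(-1.25)=0.625; next y=7/10·1.25+1/2·0.625=1.1875
n=2: y=1.1875, sp=1, e=sp−y=-0.1875; I=0.5625, D=e−e_prev=0.0625; u=5/4·(-0.1875)+5/4·0.5625+0·0.0625=0.46875; next y=7/10·1.1875+1/2·0.46875=1.065625
n=3: y=1.065625, sp=1, e=sp−y=-0.065625; I=0.496875, D=e−e_prev=0.121875; u=5/4·(-0.065625)+5/4·0.496875+0·0.121875≈0.539063; next y=7/10·1.065625+1/2·0.539063≈1.015469
n=4: y≈1.015469, sp=1, e=sp−y≈-0.015469; I≈0.481406, D=e−e_prev≈0.050156; u=5/4·(-0.015469)+5/4·0.481406+0·0.050156≈0.582422; next y=7/10·1.015469+1/2·0.582422≈1.002039
n=5: y≈1.002039, sp=1, e=sp−y≈-0.002039; I≈0.479367, D=e−e_prev≈0.013430; u=5/4·(-0.002039)+5/4·0.479367+0·0.013430≈0.596660; next y=7/10·1.002039+1/2·0.596660≈0.999757
n=6: y≈0.999757, sp=1, e=sp−y≈0.000243; I≈0.479610, D=e−e_prev≈0.002282; u=5/4·0.000243+5/4·0.479610+0·0.002282≈0.599815; next y=7/10·0.999757+1/2·0.599815≈0.999738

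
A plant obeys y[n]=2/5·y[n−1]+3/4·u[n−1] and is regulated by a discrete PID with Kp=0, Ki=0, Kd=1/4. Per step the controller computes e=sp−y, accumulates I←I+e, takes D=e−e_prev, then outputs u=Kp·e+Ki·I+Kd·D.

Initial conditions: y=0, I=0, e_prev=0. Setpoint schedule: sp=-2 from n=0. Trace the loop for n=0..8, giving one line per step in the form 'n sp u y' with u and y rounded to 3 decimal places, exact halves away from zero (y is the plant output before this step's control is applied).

(exact arithmetic carried between steps; '≈' marks a value shown rounded to 6 d.p. or computed from one; I and e_prev carry over from the previous line; the table rounds u and y to 3 d.p., halves away from zero)
n=0: y=0, sp=-2, e=sp−y=-2; I=-2, D=e−e_prev=-2; u=0·(-2)+0·(-2)+1/4·(-2)=-0.5; next y=2/5·0+3/4·(-0.5)=-0.375
n=1: y=-0.375, sp=-2, e=sp−y=-1.625; I=-3.625, D=e−e_prev=0.375; u=0·(-1.625)+0·(-3.625)+1/4·0.375=0.09375; next y=2/5·(-0.375)+3/4·0.09375≈-0.079688
n=2: y≈-0.079688, sp=-2, e=sp−y≈-1.920313; I≈-5.545313, D=e−e_prev≈-0.295313; u=0·(-1.920313)+0·(-5.545313)+1/4·(-0.295313)≈-0.073828; next y=2/5·(-0.079688)+3/4·(-0.073828)≈-0.087246
n=3: y≈-0.087246, sp=-2, e=sp−y≈-1.912754; I≈-7.458066, D=e−e_prev≈0.007559; u=0·(-1.912754)+0·(-7.458066)+1/4·0.007559≈0.001890; next y=2/5·(-0.087246)+3/4·0.001890≈-0.033481
n=4: y≈-0.033481, sp=-2, e=sp−y≈-1.966519; I≈-9.424585, D=e−e_prev≈-0.053765; u=0·(-1.966519)+0·(-9.424585)+1/4·(-0.053765)≈-0.013441; next y=2/5·(-0.033481)+3/4·(-0.013441)≈-0.023473
n=5: y≈-0.023473, sp=-2, e=sp−y≈-1.976527; I≈-11.401112, D=e−e_prev≈-0.010008; u=0·(-1.976527)+0·(-11.401112)+1/4·(-0.010008)≈-0.002502; next y=2/5·(-0.023473)+3/4·(-0.002502)≈-0.011266
n=6: y≈-0.011266, sp=-2, e=sp−y≈-1.988734; I≈-13.389846, D=e−e_prev≈-0.012208; u=0·(-1.988734)+0·(-13.389846)+1/4·(-0.012208)≈-0.003052; next y=2/5·(-0.011266)+3/4·(-0.003052)≈-0.006795
n=7: y≈-0.006795, sp=-2, e=sp−y≈-1.993205; I≈-15.383051, D=e−e_prev≈-0.004471; u=0·(-1.993205)+0·(-15.383051)+1/4·(-0.004471)≈-0.001118; next y=2/5·(-0.006795)+3/4·(-0.001118)≈-0.003556
n=8: y≈-0.003556, sp=-2, e=sp−y≈-1.996444; I≈-17.379494, D=e−e_prev≈-0.003239; u=0·(-1.996444)+0·(-17.379494)+1/4·(-0.003239)≈-0.000810; next y=2/5·(-0.003556)+3/4·(-0.000810)≈-0.002030

0 -2 -0.500 0.000
1 -2 0.094 -0.375
2 -2 -0.074 -0.080
3 -2 0.002 -0.087
4 -2 -0.013 -0.033
5 -2 -0.003 -0.023
6 -2 -0.003 -0.011
7 -2 -0.001 -0.007
8 -2 -0.001 -0.004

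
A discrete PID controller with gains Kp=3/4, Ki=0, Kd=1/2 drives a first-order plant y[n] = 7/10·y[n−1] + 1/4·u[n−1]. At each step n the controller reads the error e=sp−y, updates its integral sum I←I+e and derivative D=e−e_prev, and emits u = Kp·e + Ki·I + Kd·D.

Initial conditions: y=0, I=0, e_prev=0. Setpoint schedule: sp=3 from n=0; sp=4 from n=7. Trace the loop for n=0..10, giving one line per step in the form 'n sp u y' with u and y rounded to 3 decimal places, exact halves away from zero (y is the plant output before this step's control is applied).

0 3 3.750 0.000
1 3 1.078 0.938
2 3 1.562 0.926
3 3 1.415 1.038
4 3 1.418 1.081
5 3 1.402 1.111
6 3 1.395 1.128
7 4 2.641 1.139
8 4 1.748 1.457
9 4 1.907 1.457
10 4 1.858 1.497

(exact arithmetic carried between steps; '≈' marks a value shown rounded to 6 d.p. or computed from one; I and e_prev carry over from the previous line; the table rounds u and y to 3 d.p., halves away from zero)
n=0: y=0, sp=3, e=sp−y=3; I=3, D=e−e_prev=3; u=3/4·3+0·3+1/2·3=3.75; next y=7/10·0+1/4·3.75=0.9375
n=1: y=0.9375, sp=3, e=sp−y=2.0625; I=5.0625, D=e−e_prev=-0.9375; u=3/4·2.0625+0·5.0625+1/2·(-0.9375)=1.078125; next y=7/10·0.9375+1/4·1.078125≈0.925781
n=2: y≈0.925781, sp=3, e=sp−y≈2.074219; I≈7.136719, D=e−e_prev≈0.011719; u=3/4·2.074219+0·7.136719+1/2·0.011719≈1.561523; next y=7/10·0.925781+1/4·1.561523≈1.038428
n=3: y≈1.038428, sp=3, e=sp−y≈1.961572; I≈9.098291, D=e−e_prev≈-0.112646; u=3/4·1.961572+0·9.098291+1/2·(-0.112646)≈1.414856; next y=7/10·1.038428+1/4·1.414856≈1.080613
n=4: y≈1.080613, sp=3, e=sp−y≈1.919387; I≈11.017678, D=e−e_prev≈-0.042186; u=3/4·1.919387+0·11.017678+1/2·(-0.042186)≈1.418447; next y=7/10·1.080613+1/4·1.418447≈1.111041
n=5: y≈1.111041, sp=3, e=sp−y≈1.888959; I≈12.906636, D=e−e_prev≈-0.030428; u=3/4·1.888959+0·12.906636+1/2·(-0.030428)≈1.401505; next y=7/10·1.111041+1/4·1.401505≈1.128105
n=6: y≈1.128105, sp=3, e=sp−y≈1.871895; I≈14.778531, D=e−e_prev≈-0.017064; u=3/4·1.871895+0·14.778531+1/2·(-0.017064)≈1.395389; next y=7/10·1.128105+1/4·1.395389≈1.138521
n=7: y≈1.138521, sp=4, e=sp−y≈2.861479; I≈17.640010, D=e−e_prev≈0.989584; u=3/4·2.861479+0·17.640010+1/2·0.989584≈2.640901; next y=7/10·1.138521+1/4·2.640901≈1.457190
n=8: y≈1.457190, sp=4, e=sp−y≈2.542810; I≈20.182820, D=e−e_prev≈-0.318669; u=3/4·2.542810+0·20.182820+1/2·(-0.318669)≈1.747773; next y=7/10·1.457190+1/4·1.747773≈1.456976
n=9: y≈1.456976, sp=4, e=sp−y≈2.543024; I≈22.725844, D=e−e_prev≈0.000214; u=3/4·2.543024+0·22.725844+1/2·0.000214≈1.907375; next y=7/10·1.456976+1/4·1.907375≈1.496727
n=10: y≈1.496727, sp=4, e=sp−y≈2.503273; I≈25.229117, D=e−e_prev≈-0.039751; u=3/4·2.503273+0·25.229117+1/2·(-0.039751)≈1.857579; next y=7/10·1.496727+1/4·1.857579≈1.512104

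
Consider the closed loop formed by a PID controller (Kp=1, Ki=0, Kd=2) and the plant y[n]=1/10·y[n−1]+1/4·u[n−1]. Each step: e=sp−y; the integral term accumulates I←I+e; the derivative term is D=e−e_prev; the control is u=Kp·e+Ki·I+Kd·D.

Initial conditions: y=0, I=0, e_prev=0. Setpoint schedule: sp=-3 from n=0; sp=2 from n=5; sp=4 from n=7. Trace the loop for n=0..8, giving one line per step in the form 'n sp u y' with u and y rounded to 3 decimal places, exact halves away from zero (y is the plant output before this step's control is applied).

(exact arithmetic carried between steps; '≈' marks a value shown rounded to 6 d.p. or computed from one; I and e_prev carry over from the previous line; the table rounds u and y to 3 d.p., halves away from zero)
n=0: y=0, sp=-3, e=sp−y=-3; I=-3, D=e−e_prev=-3; u=1·(-3)+0·(-3)+2·(-3)=-9; next y=1/10·0+1/4·(-9)=-2.25
n=1: y=-2.25, sp=-3, e=sp−y=-0.75; I=-3.75, D=e−e_prev=2.25; u=1·(-0.75)+0·(-3.75)+2·2.25=3.75; next y=1/10·(-2.25)+1/4·3.75=0.7125
n=2: y=0.7125, sp=-3, e=sp−y=-3.7125; I=-7.4625, D=e−e_prev=-2.9625; u=1·(-3.7125)+0·(-7.4625)+2·(-2.9625)=-9.6375; next y=1/10·0.7125+1/4·(-9.6375)=-2.338125
n=3: y=-2.338125, sp=-3, e=sp−y=-0.661875; I=-8.124375, D=e−e_prev=3.050625; u=1·(-0.661875)+0·(-8.124375)+2·3.050625=5.439375; next y=1/10·(-2.338125)+1/4·5.439375≈1.126031
n=4: y≈1.126031, sp=-3, e=sp−y≈-4.126031; I≈-12.250406, D=e−e_prev≈-3.464156; u=1·(-4.126031)+0·(-12.250406)+2·(-3.464156)≈-11.054344; next y=1/10·1.126031+1/4·(-11.054344)≈-2.650983
n=5: y≈-2.650983, sp=2, e=sp−y≈4.650983; I≈-7.599423, D=e−e_prev≈8.777014; u=1·4.650983+0·(-7.599423)+2·8.777014≈22.205011; next y=1/10·(-2.650983)+1/4·22.205011≈5.286154
n=6: y≈5.286154, sp=2, e=sp−y≈-3.286154; I≈-10.885578, D=e−e_prev≈-7.937137; u=1·(-3.286154)+0·(-10.885578)+2·(-7.937137)≈-19.160429; next y=1/10·5.286154+1/4·(-19.160429)≈-4.261492
n=7: y≈-4.261492, sp=4, e=sp−y≈8.261492; I≈-2.624086, D=e−e_prev≈11.547646; u=1·8.261492+0·(-2.624086)+2·11.547646≈31.356784; next y=1/10·(-4.261492)+1/4·31.356784≈7.413047
n=8: y≈7.413047, sp=4, e=sp−y≈-3.413047; I≈-6.037133, D=e−e_prev≈-11.674539; u=1·(-3.413047)+0·(-6.037133)+2·(-11.674539)≈-26.762124; next y=1/10·7.413047+1/4·(-26.762124)≈-5.949226

0 -3 -9.000 0.000
1 -3 3.750 -2.250
2 -3 -9.638 0.713
3 -3 5.439 -2.338
4 -3 -11.054 1.126
5 2 22.205 -2.651
6 2 -19.160 5.286
7 4 31.357 -4.261
8 4 -26.762 7.413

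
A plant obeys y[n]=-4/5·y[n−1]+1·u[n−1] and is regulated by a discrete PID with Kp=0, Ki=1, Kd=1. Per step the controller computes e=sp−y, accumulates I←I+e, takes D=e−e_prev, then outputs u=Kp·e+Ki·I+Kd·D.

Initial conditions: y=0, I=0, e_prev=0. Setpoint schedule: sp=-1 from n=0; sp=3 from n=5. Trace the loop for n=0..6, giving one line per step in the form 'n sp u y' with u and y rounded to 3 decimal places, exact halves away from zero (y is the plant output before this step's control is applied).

(exact arithmetic carried between steps; '≈' marks a value shown rounded to 6 d.p. or computed from one; I and e_prev carry over from the previous line; the table rounds u and y to 3 d.p., halves away from zero)
n=0: y=0, sp=-1, e=sp−y=-1; I=-1, D=e−e_prev=-1; u=0·(-1)+1·(-1)+1·(-1)=-2; next y=-4/5·0+1·(-2)=-2
n=1: y=-2, sp=-1, e=sp−y=1; I=0, D=e−e_prev=2; u=0·1+1·0+1·2=2; next y=-4/5·(-2)+1·2=3.6
n=2: y=3.6, sp=-1, e=sp−y=-4.6; I=-4.6, D=e−e_prev=-5.6; u=0·(-4.6)+1·(-4.6)+1·(-5.6)=-10.2; next y=-4/5·3.6+1·(-10.2)=-13.08
n=3: y=-13.08, sp=-1, e=sp−y=12.08; I=7.48, D=e−e_prev=16.68; u=0·12.08+1·7.48+1·16.68=24.16; next y=-4/5·(-13.08)+1·24.16=34.624
n=4: y=34.624, sp=-1, e=sp−y=-35.624; I=-28.144, D=e−e_prev=-47.704; u=0·(-35.624)+1·(-28.144)+1·(-47.704)=-75.848; next y=-4/5·34.624+1·(-75.848)=-103.5472
n=5: y=-103.5472, sp=3, e=sp−y=106.5472; I=78.4032, D=e−e_prev=142.1712; u=0·106.5472+1·78.4032+1·142.1712=220.5744; next y=-4/5·(-103.5472)+1·220.5744=303.41216
n=6: y=303.41216, sp=3, e=sp−y=-300.41216; I=-222.00896, D=e−e_prev=-406.95936; u=0·(-300.41216)+1·(-222.00896)+1·(-406.95936)=-628.96832; next y=-4/5·303.41216+1·(-628.96832)=-871.698048

0 -1 -2.000 0.000
1 -1 2.000 -2.000
2 -1 -10.200 3.600
3 -1 24.160 -13.080
4 -1 -75.848 34.624
5 3 220.574 -103.547
6 3 -628.968 303.412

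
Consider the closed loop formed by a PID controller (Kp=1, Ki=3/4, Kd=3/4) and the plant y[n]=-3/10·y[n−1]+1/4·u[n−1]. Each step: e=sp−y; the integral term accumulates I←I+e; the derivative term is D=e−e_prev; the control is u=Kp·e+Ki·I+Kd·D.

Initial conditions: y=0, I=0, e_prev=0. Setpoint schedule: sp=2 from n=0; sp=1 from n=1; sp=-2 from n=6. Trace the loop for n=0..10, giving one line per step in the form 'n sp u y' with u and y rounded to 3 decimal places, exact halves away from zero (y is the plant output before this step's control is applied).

0 2 5.000 0.000
1 1 -0.625 1.250
2 1 5.328 -0.531
3 1 0.084 1.491
4 1 6.027 -0.426
5 1 0.506 1.635
6 -2 -0.928 -0.364
7 -2 -2.007 -0.123
8 -2 -2.379 -0.465
9 -2 -3.811 -0.455
10 -2 -4.060 -0.816

(exact arithmetic carried between steps; '≈' marks a value shown rounded to 6 d.p. or computed from one; I and e_prev carry over from the previous line; the table rounds u and y to 3 d.p., halves away from zero)
n=0: y=0, sp=2, e=sp−y=2; I=2, D=e−e_prev=2; u=1·2+3/4·2+3/4·2=5; next y=-3/10·0+1/4·5=1.25
n=1: y=1.25, sp=1, e=sp−y=-0.25; I=1.75, D=e−e_prev=-2.25; u=1·(-0.25)+3/4·1.75+3/4·(-2.25)=-0.625; next y=-3/10·1.25+1/4·(-0.625)=-0.53125
n=2: y=-0.53125, sp=1, e=sp−y=1.53125; I=3.28125, D=e−e_prev=1.78125; u=1·1.53125+3/4·3.28125+3/4·1.78125=5.328125; next y=-3/10·(-0.53125)+1/4·5.328125≈1.491406
n=3: y≈1.491406, sp=1, e=sp−y≈-0.491406; I≈2.789844, D=e−e_prev≈-2.022656; u=1·(-0.491406)+3/4·2.789844+3/4·(-2.022656)≈0.083984; next y=-3/10·1.491406+1/4·0.083984≈-0.426426
n=4: y≈-0.426426, sp=1, e=sp−y≈1.426426; I≈4.216270, D=e−e_prev≈1.917832; u=1·1.426426+3/4·4.216270+3/4·1.917832≈6.027002; next y=-3/10·(-0.426426)+1/4·6.027002≈1.634678
n=5: y≈1.634678, sp=1, e=sp−y≈-0.634678; I≈3.581591, D=e−e_prev≈-2.061104; u=1·(-0.634678)+3/4·3.581591+3/4·(-2.061104)≈0.505687; next y=-3/10·1.634678+1/4·0.505687≈-0.363982
n=6: y≈-0.363982, sp=-2, e=sp−y≈-1.636018; I≈1.945573, D=e−e_prev≈-1.001340; u=1·(-1.636018)+3/4·1.945573+3/4·(-1.001340)≈-0.927844; next y=-3/10·(-0.363982)+1/4·(-0.927844)≈-0.122766
n=7: y≈-0.122766, sp=-2, e=sp−y≈-1.877234; I≈0.068339, D=e−e_prev≈-0.241215; u=1·(-1.877234)+3/4·0.068339+3/4·(-0.241215)≈-2.006890; next y=-3/10·(-0.122766)+1/4·(-2.006890)≈-0.464893
n=8: y≈-0.464893, sp=-2, e=sp−y≈-1.535107; I≈-1.466768, D=e−e_prev≈0.342126; u=1·(-1.535107)+3/4·(-1.466768)+3/4·0.342126≈-2.378589; next y=-3/10·(-0.464893)+1/4·(-2.378589)≈-0.455179
n=9: y≈-0.455179, sp=-2, e=sp−y≈-1.544821; I≈-3.011589, D=e−e_prev≈-0.009713; u=1·(-1.544821)+3/4·(-3.011589)+3/4·(-0.009713)≈-3.810797; next y=-3/10·(-0.455179)+1/4·(-3.810797)≈-0.816145
n=10: y≈-0.816145, sp=-2, e=sp−y≈-1.183855; I≈-4.195443, D=e−e_prev≈0.360966; u=1·(-1.183855)+3/4·(-4.195443)+3/4·0.360966≈-4.059712; next y=-3/10·(-0.816145)+1/4·(-4.059712)≈-0.770084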